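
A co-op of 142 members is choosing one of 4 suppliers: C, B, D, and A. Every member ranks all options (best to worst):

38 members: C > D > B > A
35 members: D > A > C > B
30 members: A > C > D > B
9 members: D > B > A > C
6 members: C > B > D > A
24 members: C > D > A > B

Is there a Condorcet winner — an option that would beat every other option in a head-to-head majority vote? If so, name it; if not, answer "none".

Checking pairwise contests:
A beats C 74–68.
C beats B 133–9.
C beats D 98–44.
D beats A 112–30.
Every option loses at least one head-to-head, so there is no Condorcet winner.

none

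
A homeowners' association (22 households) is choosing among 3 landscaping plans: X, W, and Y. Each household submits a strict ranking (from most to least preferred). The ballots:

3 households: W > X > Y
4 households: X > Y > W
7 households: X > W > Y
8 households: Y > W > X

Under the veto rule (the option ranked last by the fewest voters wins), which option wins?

Last-place votes: X 8, W 4, Y 10.
W is ranked last by the fewest voters, so W wins.

W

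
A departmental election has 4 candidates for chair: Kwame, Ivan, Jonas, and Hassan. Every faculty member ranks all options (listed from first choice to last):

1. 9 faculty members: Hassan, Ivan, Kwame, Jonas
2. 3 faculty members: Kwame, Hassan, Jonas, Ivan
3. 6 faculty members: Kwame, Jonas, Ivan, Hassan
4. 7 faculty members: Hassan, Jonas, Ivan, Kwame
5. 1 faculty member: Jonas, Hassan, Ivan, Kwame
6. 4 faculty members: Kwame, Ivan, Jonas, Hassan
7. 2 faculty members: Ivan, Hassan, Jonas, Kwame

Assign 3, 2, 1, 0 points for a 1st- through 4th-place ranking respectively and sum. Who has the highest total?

Kwame: 9·1 + 3·3 + 6·3 + 7·0 + 1·0 + 4·3 + 2·0 = 48
Ivan: 9·2 + 3·0 + 6·1 + 7·1 + 1·1 + 4·2 + 2·3 = 46
Jonas: 9·0 + 3·1 + 6·2 + 7·2 + 1·3 + 4·1 + 2·1 = 38
Hassan: 9·3 + 3·2 + 6·0 + 7·3 + 1·2 + 4·0 + 2·2 = 60
Hassan has the highest Borda score (60).

Hassan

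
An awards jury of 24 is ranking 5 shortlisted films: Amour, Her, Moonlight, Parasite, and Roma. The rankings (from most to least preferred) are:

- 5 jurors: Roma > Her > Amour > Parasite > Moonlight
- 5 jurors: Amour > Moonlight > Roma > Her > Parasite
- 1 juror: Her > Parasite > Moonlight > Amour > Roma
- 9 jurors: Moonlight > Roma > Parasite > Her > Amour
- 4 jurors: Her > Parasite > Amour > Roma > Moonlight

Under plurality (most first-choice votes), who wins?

First-place votes: Amour 5, Her 5, Moonlight 9, Parasite 0, Roma 5.
Moonlight has the most first-place votes.

Moonlight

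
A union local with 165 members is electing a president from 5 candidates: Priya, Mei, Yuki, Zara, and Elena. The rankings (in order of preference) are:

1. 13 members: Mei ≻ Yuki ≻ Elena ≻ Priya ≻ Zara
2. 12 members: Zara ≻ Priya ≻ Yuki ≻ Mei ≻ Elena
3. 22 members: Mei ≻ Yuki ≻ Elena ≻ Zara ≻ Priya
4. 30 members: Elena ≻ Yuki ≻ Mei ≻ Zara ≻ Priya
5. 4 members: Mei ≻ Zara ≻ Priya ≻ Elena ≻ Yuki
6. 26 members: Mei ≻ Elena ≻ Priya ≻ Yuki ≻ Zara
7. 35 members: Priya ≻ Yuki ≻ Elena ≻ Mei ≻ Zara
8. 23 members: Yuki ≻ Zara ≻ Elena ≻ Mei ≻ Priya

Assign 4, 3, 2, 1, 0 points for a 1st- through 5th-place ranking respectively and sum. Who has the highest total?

Priya: 13·1 + 12·3 + 22·0 + 30·0 + 4·2 + 26·2 + 35·4 + 23·0 = 249
Mei: 13·4 + 12·1 + 22·4 + 30·2 + 4·4 + 26·4 + 35·1 + 23·1 = 390
Yuki: 13·3 + 12·2 + 22·3 + 30·3 + 4·0 + 26·1 + 35·3 + 23·4 = 442
Zara: 13·0 + 12·4 + 22·1 + 30·1 + 4·3 + 26·0 + 35·0 + 23·3 = 181
Elena: 13·2 + 12·0 + 22·2 + 30·4 + 4·1 + 26·3 + 35·2 + 23·2 = 388
Yuki has the highest Borda score (442).

Yuki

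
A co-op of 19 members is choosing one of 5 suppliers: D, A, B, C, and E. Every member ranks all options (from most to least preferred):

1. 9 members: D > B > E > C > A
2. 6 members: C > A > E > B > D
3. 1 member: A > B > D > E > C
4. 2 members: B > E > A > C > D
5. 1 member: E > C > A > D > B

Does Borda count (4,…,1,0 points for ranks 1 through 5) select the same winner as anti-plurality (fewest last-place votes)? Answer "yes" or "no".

no

Borda — scores: D 39, A 28, B 44, C 38, E 41. Winner: B.
Anti-plurality — last-place votes: D 8, A 9, B 1, C 1, E 0. Winner: E.
The two methods disagree.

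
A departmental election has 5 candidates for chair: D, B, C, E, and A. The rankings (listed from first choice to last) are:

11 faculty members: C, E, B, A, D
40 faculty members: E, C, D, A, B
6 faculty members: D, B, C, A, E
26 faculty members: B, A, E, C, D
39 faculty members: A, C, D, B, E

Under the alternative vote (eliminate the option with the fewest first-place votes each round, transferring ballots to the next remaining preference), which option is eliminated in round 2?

Round 1: D 6, B 26, C 11, E 40, A 39. Eliminate D.
Round 2: B 32, C 11, E 40, A 39. Eliminate C.

C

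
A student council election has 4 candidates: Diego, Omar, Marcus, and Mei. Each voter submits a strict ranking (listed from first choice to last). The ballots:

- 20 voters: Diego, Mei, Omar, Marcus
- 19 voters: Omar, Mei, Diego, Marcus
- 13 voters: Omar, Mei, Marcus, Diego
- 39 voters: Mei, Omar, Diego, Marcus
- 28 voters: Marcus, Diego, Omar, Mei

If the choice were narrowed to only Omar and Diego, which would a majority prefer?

Voters preferring Omar to Diego: 71; preferring Diego to Omar: 48.
Omar wins the head-to-head.

Omar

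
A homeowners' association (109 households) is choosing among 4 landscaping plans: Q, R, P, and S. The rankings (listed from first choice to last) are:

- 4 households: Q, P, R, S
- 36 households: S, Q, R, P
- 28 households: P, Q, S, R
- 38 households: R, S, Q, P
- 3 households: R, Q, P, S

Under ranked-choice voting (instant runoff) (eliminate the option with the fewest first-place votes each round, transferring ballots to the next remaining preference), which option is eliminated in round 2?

P

Round 1: Q 4, R 41, P 28, S 36. Eliminate Q.
Round 2: R 41, P 32, S 36. Eliminate P.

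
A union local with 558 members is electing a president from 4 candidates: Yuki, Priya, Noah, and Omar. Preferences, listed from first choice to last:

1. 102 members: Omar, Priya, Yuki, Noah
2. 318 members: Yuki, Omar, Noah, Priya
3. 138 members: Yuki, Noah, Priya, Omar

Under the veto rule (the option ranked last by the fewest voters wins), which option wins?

Yuki

Last-place votes: Yuki 0, Priya 318, Noah 102, Omar 138.
Yuki is ranked last by the fewest voters, so Yuki wins.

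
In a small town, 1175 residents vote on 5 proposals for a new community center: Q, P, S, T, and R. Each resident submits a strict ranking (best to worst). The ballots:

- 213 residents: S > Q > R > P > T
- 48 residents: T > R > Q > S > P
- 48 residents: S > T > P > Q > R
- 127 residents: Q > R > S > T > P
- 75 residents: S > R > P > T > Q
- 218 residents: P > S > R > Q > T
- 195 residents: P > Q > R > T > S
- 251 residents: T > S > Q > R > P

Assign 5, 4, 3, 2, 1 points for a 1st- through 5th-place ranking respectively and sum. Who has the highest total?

Q: 213·4 + 48·3 + 48·2 + 127·5 + 75·1 + 218·2 + 195·4 + 251·3 = 3771
P: 213·2 + 48·1 + 48·3 + 127·1 + 75·3 + 218·5 + 195·5 + 251·1 = 3286
S: 213·5 + 48·2 + 48·5 + 127·3 + 75·5 + 218·4 + 195·1 + 251·4 = 4228
T: 213·1 + 48·5 + 48·4 + 127·2 + 75·2 + 218·1 + 195·2 + 251·5 = 2912
R: 213·3 + 48·4 + 48·1 + 127·4 + 75·4 + 218·3 + 195·3 + 251·2 = 3428
S has the highest Borda score (4228).

S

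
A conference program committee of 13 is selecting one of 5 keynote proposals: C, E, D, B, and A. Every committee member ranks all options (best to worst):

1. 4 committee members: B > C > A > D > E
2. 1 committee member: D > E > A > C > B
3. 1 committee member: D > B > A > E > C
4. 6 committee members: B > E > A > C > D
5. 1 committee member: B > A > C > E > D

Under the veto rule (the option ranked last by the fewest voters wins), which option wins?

A

Last-place votes: C 1, E 4, D 7, B 1, A 0.
A is ranked last by the fewest voters, so A wins.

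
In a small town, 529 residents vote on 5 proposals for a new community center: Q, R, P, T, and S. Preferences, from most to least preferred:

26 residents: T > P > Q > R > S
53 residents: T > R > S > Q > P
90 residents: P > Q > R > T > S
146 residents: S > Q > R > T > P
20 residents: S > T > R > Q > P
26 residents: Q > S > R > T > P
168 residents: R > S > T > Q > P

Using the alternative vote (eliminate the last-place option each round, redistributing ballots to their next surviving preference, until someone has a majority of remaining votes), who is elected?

Round 1: Q 26, R 168, P 90, T 79, S 166. Eliminate Q.
Round 2: R 168, P 90, T 79, S 192. Eliminate T.
Round 3: R 221, P 116, S 192. Eliminate P.
Round 4: R 337, S 192. R has a majority.

R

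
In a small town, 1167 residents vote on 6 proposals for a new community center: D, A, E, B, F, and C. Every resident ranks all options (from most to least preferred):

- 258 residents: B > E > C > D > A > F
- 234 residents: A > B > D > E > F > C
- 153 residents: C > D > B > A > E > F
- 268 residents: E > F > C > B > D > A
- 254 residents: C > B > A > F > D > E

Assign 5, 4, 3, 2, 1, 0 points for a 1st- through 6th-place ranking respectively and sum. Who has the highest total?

B

D: 258·2 + 234·3 + 153·4 + 268·1 + 254·1 = 2352
A: 258·1 + 234·5 + 153·2 + 268·0 + 254·3 = 2496
E: 258·4 + 234·2 + 153·1 + 268·5 + 254·0 = 2993
B: 258·5 + 234·4 + 153·3 + 268·2 + 254·4 = 4237
F: 258·0 + 234·1 + 153·0 + 268·4 + 254·2 = 1814
C: 258·3 + 234·0 + 153·5 + 268·3 + 254·5 = 3613
B has the highest Borda score (4237).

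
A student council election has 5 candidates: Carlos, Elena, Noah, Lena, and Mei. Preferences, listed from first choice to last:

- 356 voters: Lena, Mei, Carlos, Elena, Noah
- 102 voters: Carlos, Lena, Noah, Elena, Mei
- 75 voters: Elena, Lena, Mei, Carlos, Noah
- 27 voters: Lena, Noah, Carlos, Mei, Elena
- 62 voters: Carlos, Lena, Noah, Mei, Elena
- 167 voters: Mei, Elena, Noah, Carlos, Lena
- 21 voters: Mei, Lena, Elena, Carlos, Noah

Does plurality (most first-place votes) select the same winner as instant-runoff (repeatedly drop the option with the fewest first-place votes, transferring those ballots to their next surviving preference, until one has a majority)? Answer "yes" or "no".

yes

Plurality — first-place votes: Carlos 164, Elena 75, Noah 0, Lena 383, Mei 188. Winner: Lena.
Instant-runoff — R1 Carlos 164, Elena 75, Noah 0, Lena 383, Mei 188 (Noah out); R2 Carlos 164, Elena 75, Lena 383, Mei 188 (Elena out); R3 Carlos 164, Lena 458, Mei 188 (Lena winner). Winner: Lena.
The two methods agree.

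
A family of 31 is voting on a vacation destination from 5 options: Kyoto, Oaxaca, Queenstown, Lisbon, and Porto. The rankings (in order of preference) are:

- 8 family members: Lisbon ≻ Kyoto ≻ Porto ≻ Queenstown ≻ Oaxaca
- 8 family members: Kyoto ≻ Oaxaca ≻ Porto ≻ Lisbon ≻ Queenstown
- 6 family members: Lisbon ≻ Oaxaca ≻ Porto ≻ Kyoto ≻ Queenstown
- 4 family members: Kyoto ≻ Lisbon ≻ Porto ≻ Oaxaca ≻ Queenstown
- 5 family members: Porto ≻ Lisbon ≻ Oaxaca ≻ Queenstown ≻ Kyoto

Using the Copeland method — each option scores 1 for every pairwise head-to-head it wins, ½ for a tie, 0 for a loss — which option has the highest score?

Kyoto: beats Oaxaca, Queenstown, and Porto; loses to Lisbon → score 3.
Oaxaca: beats Queenstown; loses to Kyoto, Lisbon, and Porto → score 1.
Queenstown: loses to Kyoto, Oaxaca, Lisbon, and Porto → score 0.
Lisbon: beats Kyoto, Oaxaca, Queenstown, and Porto → score 4.
Porto: beats Oaxaca and Queenstown; loses to Kyoto and Lisbon → score 2.
Lisbon has the best pairwise record.

Lisbon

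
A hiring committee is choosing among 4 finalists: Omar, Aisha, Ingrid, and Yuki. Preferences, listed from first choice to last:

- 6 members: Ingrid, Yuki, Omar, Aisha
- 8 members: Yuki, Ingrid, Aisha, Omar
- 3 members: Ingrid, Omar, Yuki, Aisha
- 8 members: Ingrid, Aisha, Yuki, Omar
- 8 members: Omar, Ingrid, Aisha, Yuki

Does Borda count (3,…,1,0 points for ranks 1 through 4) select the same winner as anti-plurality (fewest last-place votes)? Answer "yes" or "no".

Borda — scores: Omar 36, Aisha 32, Ingrid 83, Yuki 47. Winner: Ingrid.
Anti-plurality — last-place votes: Omar 16, Aisha 9, Ingrid 0, Yuki 8. Winner: Ingrid.
The two methods agree.

yes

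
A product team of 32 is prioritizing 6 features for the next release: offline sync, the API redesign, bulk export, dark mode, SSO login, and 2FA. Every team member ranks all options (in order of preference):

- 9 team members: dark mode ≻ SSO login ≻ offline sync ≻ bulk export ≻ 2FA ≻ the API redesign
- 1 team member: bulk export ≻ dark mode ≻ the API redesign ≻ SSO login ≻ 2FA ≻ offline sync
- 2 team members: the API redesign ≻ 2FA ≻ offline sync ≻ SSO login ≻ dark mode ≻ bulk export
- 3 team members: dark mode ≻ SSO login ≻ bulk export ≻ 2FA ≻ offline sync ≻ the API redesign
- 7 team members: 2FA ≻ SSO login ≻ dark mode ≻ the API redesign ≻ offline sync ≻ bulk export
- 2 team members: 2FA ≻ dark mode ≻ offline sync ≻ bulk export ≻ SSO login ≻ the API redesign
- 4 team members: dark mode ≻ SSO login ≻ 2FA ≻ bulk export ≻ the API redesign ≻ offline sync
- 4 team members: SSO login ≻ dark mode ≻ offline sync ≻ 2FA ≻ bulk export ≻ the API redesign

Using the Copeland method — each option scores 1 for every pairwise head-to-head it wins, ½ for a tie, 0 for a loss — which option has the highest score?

dark mode

offline sync: beats the API redesign and bulk export; loses to dark mode, SSO login, and 2FA → score 2.
the API redesign: loses to offline sync, bulk export, dark mode, SSO login, and 2FA → score 0.
bulk export: beats the API redesign; loses to offline sync, dark mode, SSO login, and 2FA → score 1.
dark mode: beats offline sync, the API redesign, bulk export, SSO login, and 2FA → score 5.
SSO login: beats offline sync, the API redesign, bulk export, and 2FA; loses to dark mode → score 4.
2FA: beats offline sync, the API redesign, and bulk export; loses to dark mode and SSO login → score 3.
dark mode has the best pairwise record.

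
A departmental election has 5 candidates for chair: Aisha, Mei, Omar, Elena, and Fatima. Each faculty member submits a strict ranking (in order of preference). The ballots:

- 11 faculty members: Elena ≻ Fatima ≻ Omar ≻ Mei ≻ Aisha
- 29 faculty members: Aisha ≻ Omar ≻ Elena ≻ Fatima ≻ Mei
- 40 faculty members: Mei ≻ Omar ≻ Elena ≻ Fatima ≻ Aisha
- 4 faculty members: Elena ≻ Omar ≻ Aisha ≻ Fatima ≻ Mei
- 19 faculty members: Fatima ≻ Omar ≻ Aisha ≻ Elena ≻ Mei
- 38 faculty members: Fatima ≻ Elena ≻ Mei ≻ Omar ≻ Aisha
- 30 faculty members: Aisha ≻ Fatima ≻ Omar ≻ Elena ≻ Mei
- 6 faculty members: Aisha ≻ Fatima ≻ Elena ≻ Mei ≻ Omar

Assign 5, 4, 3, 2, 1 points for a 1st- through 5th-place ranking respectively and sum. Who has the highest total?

Fatima

Aisha: 11·1 + 29·5 + 40·1 + 4·3 + 19·3 + 38·1 + 30·5 + 6·5 = 483
Mei: 11·2 + 29·1 + 40·5 + 4·1 + 19·1 + 38·3 + 30·1 + 6·2 = 430
Omar: 11·3 + 29·4 + 40·4 + 4·4 + 19·4 + 38·2 + 30·3 + 6·1 = 573
Elena: 11·5 + 29·3 + 40·3 + 4·5 + 19·2 + 38·4 + 30·2 + 6·3 = 550
Fatima: 11·4 + 29·2 + 40·2 + 4·2 + 19·5 + 38·5 + 30·4 + 6·4 = 619
Fatima has the highest Borda score (619).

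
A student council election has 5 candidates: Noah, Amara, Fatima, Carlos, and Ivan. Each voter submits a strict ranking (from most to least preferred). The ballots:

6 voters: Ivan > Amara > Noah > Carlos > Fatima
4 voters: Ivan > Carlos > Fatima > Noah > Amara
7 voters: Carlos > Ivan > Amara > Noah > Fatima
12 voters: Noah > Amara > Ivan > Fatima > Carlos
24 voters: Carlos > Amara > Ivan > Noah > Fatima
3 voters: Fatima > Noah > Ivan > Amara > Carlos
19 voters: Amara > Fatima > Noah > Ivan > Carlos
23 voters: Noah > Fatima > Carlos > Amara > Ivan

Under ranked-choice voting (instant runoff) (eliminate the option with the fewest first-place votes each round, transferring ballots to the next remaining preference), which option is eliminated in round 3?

Round 1: Noah 35, Amara 19, Fatima 3, Carlos 31, Ivan 10. Eliminate Fatima.
Round 2: Noah 38, Amara 19, Carlos 31, Ivan 10. Eliminate Ivan.
Round 3: Noah 38, Amara 25, Carlos 35. Eliminate Amara.

Amara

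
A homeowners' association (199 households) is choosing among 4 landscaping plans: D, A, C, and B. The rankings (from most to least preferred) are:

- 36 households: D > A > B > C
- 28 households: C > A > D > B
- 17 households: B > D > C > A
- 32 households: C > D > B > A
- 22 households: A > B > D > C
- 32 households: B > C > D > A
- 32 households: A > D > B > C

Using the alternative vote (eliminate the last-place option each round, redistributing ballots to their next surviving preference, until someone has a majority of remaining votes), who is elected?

Round 1: D 36, A 54, C 60, B 49. Eliminate D.
Round 2: A 90, C 60, B 49. Eliminate B.
Round 3: A 90, C 109. C has a majority.

C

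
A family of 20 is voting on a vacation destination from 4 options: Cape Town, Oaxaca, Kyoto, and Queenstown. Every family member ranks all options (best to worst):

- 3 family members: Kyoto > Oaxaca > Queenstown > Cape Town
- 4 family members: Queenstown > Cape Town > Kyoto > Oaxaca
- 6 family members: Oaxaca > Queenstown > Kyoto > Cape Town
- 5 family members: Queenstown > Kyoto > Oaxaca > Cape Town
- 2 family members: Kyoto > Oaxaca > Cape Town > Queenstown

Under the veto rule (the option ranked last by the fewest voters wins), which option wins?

Last-place votes: Cape Town 14, Oaxaca 4, Kyoto 0, Queenstown 2.
Kyoto is ranked last by the fewest voters, so Kyoto wins.

Kyoto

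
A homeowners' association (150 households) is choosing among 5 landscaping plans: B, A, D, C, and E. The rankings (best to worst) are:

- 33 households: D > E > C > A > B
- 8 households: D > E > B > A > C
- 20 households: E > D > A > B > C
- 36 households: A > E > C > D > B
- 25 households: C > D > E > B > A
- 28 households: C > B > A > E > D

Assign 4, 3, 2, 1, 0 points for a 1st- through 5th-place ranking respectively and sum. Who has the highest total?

B: 33·0 + 8·2 + 20·1 + 36·0 + 25·1 + 28·3 = 145
A: 33·1 + 8·1 + 20·2 + 36·4 + 25·0 + 28·2 = 281
D: 33·4 + 8·4 + 20·3 + 36·1 + 25·3 + 28·0 = 335
C: 33·2 + 8·0 + 20·0 + 36·2 + 25·4 + 28·4 = 350
E: 33·3 + 8·3 + 20·4 + 36·3 + 25·2 + 28·1 = 389
E has the highest Borda score (389).

E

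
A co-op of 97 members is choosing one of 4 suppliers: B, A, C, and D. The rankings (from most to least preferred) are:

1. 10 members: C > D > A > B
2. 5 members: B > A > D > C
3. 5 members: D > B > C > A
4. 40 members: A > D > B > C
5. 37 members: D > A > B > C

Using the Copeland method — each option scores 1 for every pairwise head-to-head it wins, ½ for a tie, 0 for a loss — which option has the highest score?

B: beats C; loses to A and D → score 1.
A: beats B and C; loses to D → score 2.
C: loses to B, A, and D → score 0.
D: beats B, A, and C → score 3.
D has the best pairwise record.

D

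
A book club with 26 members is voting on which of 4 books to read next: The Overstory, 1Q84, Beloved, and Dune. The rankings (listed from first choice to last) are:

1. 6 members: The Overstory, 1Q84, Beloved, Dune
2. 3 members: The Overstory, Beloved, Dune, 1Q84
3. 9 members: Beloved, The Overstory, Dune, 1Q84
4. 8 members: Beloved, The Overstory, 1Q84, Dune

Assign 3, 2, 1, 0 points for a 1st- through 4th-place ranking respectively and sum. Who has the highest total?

The Overstory: 6·3 + 3·3 + 9·2 + 8·2 = 61
1Q84: 6·2 + 3·0 + 9·0 + 8·1 = 20
Beloved: 6·1 + 3·2 + 9·3 + 8·3 = 63
Dune: 6·0 + 3·1 + 9·1 + 8·0 = 12
Beloved has the highest Borda score (63).

Beloved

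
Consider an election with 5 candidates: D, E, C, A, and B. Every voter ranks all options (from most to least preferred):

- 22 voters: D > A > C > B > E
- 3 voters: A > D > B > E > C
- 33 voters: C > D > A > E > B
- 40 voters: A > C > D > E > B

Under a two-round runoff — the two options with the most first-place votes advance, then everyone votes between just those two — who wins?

Round 1 first-place votes: D 22, E 0, C 33, A 43, B 0.
A and C advance.
Runoff: A is preferred to C by 65 voters; C by 33.
A wins the runoff.

A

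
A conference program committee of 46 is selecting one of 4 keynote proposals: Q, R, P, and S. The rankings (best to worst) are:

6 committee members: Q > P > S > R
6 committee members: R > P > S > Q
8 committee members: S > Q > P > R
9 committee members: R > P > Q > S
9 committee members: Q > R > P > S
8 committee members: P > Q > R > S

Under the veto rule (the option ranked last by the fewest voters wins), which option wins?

Last-place votes: Q 6, R 14, P 0, S 26.
P is ranked last by the fewest voters, so P wins.

P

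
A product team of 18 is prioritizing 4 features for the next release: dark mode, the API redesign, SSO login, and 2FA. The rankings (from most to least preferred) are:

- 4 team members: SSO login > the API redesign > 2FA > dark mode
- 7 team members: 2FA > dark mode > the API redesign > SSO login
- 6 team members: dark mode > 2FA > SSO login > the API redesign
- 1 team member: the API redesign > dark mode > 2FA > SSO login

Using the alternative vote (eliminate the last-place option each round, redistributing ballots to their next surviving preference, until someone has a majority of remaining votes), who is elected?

2FA

Round 1: dark mode 6, the API redesign 1, SSO login 4, 2FA 7. Eliminate the API redesign.
Round 2: dark mode 7, SSO login 4, 2FA 7. Eliminate SSO login.
Round 3: dark mode 7, 2FA 11. 2FA has a majority.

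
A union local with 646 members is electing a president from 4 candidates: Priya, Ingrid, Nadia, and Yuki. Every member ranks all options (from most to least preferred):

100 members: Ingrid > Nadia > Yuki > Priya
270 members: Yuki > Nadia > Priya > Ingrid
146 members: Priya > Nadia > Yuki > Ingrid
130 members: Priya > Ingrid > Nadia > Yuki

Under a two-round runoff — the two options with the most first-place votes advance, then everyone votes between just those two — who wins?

Round 1 first-place votes: Priya 276, Ingrid 100, Nadia 0, Yuki 270.
Priya and Yuki advance.
Runoff: Priya is preferred to Yuki by 276 voters; Yuki by 370.
Yuki wins the runoff.

Yuki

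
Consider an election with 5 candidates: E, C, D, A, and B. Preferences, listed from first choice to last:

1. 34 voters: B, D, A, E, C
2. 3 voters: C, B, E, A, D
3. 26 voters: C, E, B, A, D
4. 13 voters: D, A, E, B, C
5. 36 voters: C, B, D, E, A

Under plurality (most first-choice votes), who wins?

C

First-place votes: E 0, C 65, D 13, A 0, B 34.
C has the most first-place votes.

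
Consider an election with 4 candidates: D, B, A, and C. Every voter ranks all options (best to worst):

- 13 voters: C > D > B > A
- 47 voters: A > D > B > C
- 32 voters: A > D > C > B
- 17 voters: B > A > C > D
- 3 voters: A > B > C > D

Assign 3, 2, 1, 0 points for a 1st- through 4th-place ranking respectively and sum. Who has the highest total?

A

D: 13·2 + 47·2 + 32·2 + 17·0 + 3·0 = 184
B: 13·1 + 47·1 + 32·0 + 17·3 + 3·2 = 117
A: 13·0 + 47·3 + 32·3 + 17·2 + 3·3 = 280
C: 13·3 + 47·0 + 32·1 + 17·1 + 3·1 = 91
A has the highest Borda score (280).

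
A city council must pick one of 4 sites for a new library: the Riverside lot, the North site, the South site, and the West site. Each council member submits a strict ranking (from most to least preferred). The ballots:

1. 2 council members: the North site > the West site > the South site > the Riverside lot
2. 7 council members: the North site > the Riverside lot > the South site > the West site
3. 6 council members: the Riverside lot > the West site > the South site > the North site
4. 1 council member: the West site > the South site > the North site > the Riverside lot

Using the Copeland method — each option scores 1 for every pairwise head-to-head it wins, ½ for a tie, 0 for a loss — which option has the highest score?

the Riverside lot: beats the South site and the West site; loses to the North site → score 2.
the North site: beats the Riverside lot, the South site, and the West site → score 3.
the South site: loses to the Riverside lot, the North site, and the West site → score 0.
the West site: beats the South site; loses to the Riverside lot and the North site → score 1.
the North site has the best pairwise record.

the North site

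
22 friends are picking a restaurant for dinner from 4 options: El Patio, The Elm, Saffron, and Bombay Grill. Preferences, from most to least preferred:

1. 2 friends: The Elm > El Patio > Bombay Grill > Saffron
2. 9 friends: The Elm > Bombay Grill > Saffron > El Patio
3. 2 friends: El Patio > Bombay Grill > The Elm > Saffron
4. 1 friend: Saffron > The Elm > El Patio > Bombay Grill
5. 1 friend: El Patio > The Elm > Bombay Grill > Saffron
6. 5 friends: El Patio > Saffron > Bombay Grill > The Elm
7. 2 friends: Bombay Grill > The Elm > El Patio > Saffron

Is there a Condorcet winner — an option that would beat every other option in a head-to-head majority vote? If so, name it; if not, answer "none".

The Elm vs El Patio: 14–8 for The Elm.
The Elm vs Saffron: 16–6 for The Elm.
The Elm vs Bombay Grill: 13–9 for The Elm.
The Elm beats every other option head-to-head.

The Elm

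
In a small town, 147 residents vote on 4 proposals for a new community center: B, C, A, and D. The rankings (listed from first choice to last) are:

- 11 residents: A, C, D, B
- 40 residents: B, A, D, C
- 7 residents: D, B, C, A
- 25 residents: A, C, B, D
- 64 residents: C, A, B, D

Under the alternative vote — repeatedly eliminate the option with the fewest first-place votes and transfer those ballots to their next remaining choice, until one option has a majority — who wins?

C

Round 1: B 40, C 64, A 36, D 7. Eliminate D.
Round 2: B 47, C 64, A 36. Eliminate A.
Round 3: B 47, C 100. C has a majority.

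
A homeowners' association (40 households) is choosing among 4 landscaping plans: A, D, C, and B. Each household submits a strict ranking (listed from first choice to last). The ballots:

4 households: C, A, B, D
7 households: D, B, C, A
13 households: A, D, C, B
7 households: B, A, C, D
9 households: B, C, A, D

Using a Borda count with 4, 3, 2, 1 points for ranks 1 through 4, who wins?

A: 4·3 + 7·1 + 13·4 + 7·3 + 9·2 = 110
D: 4·1 + 7·4 + 13·3 + 7·1 + 9·1 = 87
C: 4·4 + 7·2 + 13·2 + 7·2 + 9·3 = 97
B: 4·2 + 7·3 + 13·1 + 7·4 + 9·4 = 106
A has the highest Borda score (110).

A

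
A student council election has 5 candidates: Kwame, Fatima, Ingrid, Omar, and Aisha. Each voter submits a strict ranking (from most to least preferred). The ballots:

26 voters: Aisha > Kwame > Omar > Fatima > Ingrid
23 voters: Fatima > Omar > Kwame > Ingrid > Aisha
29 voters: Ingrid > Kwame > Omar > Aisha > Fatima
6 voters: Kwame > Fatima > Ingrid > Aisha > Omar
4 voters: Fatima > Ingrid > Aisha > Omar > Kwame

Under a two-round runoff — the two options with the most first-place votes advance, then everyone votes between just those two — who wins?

Fatima

Round 1 first-place votes: Kwame 6, Fatima 27, Ingrid 29, Omar 0, Aisha 26.
Ingrid and Fatima advance.
Runoff: Ingrid is preferred to Fatima by 29 voters; Fatima by 59.
Fatima wins the runoff.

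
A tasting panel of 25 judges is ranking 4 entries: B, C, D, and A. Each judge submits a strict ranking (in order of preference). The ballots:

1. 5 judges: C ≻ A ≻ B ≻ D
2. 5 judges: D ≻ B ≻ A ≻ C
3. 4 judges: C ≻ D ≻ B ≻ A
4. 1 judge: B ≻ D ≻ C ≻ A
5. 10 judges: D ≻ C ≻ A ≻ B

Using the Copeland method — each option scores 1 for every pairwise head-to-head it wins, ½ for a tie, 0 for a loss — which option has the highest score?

B: loses to C, D, and A → score 0.
C: beats B and A; loses to D → score 2.
D: beats B, C, and A → score 3.
A: beats B; loses to C and D → score 1.
D has the best pairwise record.

D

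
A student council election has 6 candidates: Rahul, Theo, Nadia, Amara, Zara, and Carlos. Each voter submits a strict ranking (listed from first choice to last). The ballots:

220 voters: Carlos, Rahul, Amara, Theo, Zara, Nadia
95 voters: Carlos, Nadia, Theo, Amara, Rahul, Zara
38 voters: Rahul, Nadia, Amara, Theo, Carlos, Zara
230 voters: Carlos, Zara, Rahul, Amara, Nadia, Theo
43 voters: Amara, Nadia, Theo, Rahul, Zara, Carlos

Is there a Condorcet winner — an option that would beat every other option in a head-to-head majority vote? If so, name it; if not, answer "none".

Carlos vs Rahul: 545–81 for Carlos.
Carlos vs Theo: 545–81 for Carlos.
Carlos vs Nadia: 545–81 for Carlos.
Carlos vs Amara: 545–81 for Carlos.
Carlos vs Zara: 583–43 for Carlos.
Carlos beats every other option head-to-head.

Carlos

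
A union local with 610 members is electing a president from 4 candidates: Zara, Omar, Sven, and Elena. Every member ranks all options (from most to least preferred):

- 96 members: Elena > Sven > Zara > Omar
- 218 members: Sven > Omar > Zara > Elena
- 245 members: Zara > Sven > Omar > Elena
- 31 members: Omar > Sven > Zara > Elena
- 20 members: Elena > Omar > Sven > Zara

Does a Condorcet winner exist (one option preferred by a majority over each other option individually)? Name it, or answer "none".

Sven vs Zara: 365–245 for Sven.
Sven vs Omar: 559–51 for Sven.
Sven vs Elena: 494–116 for Sven.
Sven beats every other option head-to-head.

Sven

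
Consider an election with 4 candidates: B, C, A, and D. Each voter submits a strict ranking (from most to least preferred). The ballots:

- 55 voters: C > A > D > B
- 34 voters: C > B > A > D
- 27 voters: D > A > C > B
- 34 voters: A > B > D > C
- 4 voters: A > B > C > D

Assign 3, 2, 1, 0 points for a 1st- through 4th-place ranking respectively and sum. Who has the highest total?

A

B: 55·0 + 34·2 + 27·0 + 34·2 + 4·2 = 144
C: 55·3 + 34·3 + 27·1 + 34·0 + 4·1 = 298
A: 55·2 + 34·1 + 27·2 + 34·3 + 4·3 = 312
D: 55·1 + 34·0 + 27·3 + 34·1 + 4·0 = 170
A has the highest Borda score (312).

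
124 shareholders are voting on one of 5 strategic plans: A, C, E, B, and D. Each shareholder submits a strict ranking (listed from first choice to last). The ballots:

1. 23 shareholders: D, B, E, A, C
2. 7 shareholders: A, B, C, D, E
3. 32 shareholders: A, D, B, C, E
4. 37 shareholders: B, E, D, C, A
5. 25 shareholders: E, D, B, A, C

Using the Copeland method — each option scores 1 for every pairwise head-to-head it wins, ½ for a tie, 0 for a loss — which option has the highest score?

A: beats C; loses to E, B, and D → score 1.
C: loses to A, E, B, and D → score 0.
E: beats A and C; ties D; loses to B → score 2.5.
B: beats A, C, and E; loses to D → score 3.
D: beats A, C, and B; ties E → score 3.5.
D has the best pairwise record.

D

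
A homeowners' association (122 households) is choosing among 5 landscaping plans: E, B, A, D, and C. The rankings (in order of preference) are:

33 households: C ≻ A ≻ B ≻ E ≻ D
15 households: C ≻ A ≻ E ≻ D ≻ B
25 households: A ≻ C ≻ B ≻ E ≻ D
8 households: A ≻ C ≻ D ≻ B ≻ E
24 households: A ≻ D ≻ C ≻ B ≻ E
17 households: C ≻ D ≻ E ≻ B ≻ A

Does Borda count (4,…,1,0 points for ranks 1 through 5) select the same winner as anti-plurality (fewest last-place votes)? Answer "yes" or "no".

Borda — scores: E 122, B 165, A 372, D 154, C 407. Winner: C.
Anti-plurality — last-place votes: E 32, B 15, A 17, D 58, C 0. Winner: C.
The two methods agree.

yes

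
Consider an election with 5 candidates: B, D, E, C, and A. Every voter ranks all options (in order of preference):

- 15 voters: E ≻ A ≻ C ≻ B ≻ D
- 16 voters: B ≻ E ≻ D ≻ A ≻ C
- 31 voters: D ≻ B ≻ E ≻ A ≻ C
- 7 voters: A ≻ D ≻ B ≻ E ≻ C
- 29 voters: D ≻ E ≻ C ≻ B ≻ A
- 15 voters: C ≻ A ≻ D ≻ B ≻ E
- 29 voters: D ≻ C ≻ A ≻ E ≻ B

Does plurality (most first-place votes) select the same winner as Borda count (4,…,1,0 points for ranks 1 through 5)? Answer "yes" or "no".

yes

Plurality — first-place votes: B 16, D 89, E 15, C 15, A 7. Winner: D.
Borda — scores: B 230, D 439, E 293, C 235, A 223. Winner: D.
The two methods agree.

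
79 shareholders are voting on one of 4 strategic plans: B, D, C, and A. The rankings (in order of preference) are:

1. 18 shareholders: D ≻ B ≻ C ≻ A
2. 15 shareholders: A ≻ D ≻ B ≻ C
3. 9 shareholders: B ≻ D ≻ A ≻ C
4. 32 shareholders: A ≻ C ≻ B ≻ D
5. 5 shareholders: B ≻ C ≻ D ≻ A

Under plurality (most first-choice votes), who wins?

A

First-place votes: B 14, D 18, C 0, A 47.
A has the most first-place votes.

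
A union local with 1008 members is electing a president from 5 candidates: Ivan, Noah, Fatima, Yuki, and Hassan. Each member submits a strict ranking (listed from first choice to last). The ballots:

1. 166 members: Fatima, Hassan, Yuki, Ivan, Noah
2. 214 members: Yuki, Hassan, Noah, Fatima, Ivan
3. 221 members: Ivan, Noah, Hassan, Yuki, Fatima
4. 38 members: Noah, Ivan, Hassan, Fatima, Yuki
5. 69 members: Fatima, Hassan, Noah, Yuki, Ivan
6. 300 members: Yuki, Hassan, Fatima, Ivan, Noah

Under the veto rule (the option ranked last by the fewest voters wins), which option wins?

Hassan

Last-place votes: Ivan 283, Noah 466, Fatima 221, Yuki 38, Hassan 0.
Hassan is ranked last by the fewest voters, so Hassan wins.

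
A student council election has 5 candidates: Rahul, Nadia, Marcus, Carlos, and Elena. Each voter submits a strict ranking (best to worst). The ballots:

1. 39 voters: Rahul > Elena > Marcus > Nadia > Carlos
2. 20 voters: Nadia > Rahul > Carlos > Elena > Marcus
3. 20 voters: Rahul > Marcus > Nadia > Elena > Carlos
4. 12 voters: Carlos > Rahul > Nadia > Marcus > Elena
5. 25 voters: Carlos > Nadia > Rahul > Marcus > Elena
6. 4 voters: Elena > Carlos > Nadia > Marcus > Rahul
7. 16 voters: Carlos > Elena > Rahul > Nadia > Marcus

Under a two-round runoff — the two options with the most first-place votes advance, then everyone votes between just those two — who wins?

Round 1 first-place votes: Rahul 59, Nadia 20, Marcus 0, Carlos 53, Elena 4.
Rahul and Carlos advance.
Runoff: Rahul is preferred to Carlos by 79 voters; Carlos by 57.
Rahul wins the runoff.

Rahul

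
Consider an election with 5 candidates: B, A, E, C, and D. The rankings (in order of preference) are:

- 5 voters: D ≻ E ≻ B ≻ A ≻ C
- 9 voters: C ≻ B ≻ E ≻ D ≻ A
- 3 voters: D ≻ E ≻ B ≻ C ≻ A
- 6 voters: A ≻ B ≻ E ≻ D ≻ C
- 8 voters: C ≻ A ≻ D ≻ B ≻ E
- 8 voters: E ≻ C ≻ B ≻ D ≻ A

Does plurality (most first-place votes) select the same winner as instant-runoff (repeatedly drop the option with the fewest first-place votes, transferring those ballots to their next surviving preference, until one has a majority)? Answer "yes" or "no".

no

Plurality — first-place votes: B 0, A 6, E 8, C 17, D 8. Winner: C.
Instant-runoff — R1 B 0, A 6, E 8, C 17, D 8 (B out); R2 A 6, E 8, C 17, D 8 (A out); R3 E 14, C 17, D 8 (D out); R4 E 22, C 17 (E winner). Winner: E.
The two methods disagree.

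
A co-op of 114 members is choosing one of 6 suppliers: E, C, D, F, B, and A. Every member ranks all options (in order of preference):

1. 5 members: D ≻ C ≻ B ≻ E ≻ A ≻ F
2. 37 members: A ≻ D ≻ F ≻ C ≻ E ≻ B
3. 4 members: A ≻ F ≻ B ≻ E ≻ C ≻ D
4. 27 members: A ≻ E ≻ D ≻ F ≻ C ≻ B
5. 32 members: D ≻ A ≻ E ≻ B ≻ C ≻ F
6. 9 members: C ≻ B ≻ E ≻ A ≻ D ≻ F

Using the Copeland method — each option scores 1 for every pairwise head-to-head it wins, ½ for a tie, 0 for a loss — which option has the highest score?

A

E: beats C, F, and B; loses to D and A → score 3.
C: beats B; loses to E, D, F, and A → score 1.
D: beats E, C, F, and B; loses to A → score 4.
F: beats C and B; loses to E, D, and A → score 2.
B: loses to E, C, D, F, and A → score 0.
A: beats E, C, D, F, and B → score 5.
A has the best pairwise record.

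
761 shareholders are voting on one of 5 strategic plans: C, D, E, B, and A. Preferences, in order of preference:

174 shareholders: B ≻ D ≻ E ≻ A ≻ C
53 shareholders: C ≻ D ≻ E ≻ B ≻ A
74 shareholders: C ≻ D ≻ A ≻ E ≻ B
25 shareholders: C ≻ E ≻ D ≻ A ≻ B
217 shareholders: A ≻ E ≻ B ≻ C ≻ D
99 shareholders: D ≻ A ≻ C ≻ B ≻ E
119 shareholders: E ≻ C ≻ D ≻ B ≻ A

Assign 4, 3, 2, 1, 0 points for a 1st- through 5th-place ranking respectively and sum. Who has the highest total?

E

C: 174·0 + 53·4 + 74·4 + 25·4 + 217·1 + 99·2 + 119·3 = 1380
D: 174·3 + 53·3 + 74·3 + 25·2 + 217·0 + 99·4 + 119·2 = 1587
E: 174·2 + 53·2 + 74·1 + 25·3 + 217·3 + 99·0 + 119·4 = 1730
B: 174·4 + 53·1 + 74·0 + 25·0 + 217·2 + 99·1 + 119·1 = 1401
A: 174·1 + 53·0 + 74·2 + 25·1 + 217·4 + 99·3 + 119·0 = 1512
E has the highest Borda score (1730).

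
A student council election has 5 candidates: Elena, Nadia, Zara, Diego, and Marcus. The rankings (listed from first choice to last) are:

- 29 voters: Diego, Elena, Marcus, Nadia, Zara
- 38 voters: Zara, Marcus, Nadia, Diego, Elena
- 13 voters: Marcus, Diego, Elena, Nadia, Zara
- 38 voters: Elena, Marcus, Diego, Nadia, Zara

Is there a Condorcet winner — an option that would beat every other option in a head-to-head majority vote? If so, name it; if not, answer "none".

Checking pairwise contests:
Diego beats Elena 80–38.
Elena beats Nadia 80–38.
Elena beats Zara 80–38.
Marcus beats Diego 89–29.
Elena beats Marcus 67–51.
Every option loses at least one head-to-head, so there is no Condorcet winner.

none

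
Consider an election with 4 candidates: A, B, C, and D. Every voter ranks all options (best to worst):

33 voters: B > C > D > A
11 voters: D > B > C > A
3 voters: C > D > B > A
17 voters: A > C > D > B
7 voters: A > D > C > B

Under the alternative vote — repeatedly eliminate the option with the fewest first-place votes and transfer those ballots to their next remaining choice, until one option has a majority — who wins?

Round 1: A 24, B 33, C 3, D 11. Eliminate C.
Round 2: A 24, B 33, D 14. Eliminate D.
Round 3: A 24, B 47. B has a majority.

B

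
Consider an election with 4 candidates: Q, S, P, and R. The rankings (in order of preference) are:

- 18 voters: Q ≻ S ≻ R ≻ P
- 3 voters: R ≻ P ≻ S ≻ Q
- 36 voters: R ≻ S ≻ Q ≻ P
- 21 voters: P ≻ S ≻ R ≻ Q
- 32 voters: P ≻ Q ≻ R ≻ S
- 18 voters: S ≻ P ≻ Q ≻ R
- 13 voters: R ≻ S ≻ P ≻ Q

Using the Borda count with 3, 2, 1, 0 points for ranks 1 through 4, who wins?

Q: 18·3 + 3·0 + 36·1 + 21·0 + 32·2 + 18·1 + 13·0 = 172
S: 18·2 + 3·1 + 36·2 + 21·2 + 32·0 + 18·3 + 13·2 = 233
P: 18·0 + 3·2 + 36·0 + 21·3 + 32·3 + 18·2 + 13·1 = 214
R: 18·1 + 3·3 + 36·3 + 21·1 + 32·1 + 18·0 + 13·3 = 227
S has the highest Borda score (233).

S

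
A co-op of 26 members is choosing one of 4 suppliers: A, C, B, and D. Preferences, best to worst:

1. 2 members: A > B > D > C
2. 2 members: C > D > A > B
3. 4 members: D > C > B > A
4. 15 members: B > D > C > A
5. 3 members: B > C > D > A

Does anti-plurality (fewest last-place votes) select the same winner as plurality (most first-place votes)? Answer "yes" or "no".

no

Anti-plurality — last-place votes: A 22, C 2, B 2, D 0. Winner: D.
Plurality — first-place votes: A 2, C 2, B 18, D 4. Winner: B.
The two methods disagree.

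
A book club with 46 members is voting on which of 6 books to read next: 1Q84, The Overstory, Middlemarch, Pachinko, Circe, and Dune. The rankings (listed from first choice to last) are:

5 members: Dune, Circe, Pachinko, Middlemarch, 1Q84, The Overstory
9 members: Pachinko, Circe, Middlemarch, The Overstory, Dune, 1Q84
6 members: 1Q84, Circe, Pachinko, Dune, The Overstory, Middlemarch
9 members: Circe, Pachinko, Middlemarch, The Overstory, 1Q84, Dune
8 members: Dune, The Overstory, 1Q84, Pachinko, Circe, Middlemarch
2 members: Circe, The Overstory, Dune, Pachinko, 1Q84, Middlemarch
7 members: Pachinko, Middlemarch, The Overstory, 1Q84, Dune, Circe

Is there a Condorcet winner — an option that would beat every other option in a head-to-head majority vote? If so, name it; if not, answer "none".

Pachinko

Pachinko vs 1Q84: 32–14 for Pachinko.
Pachinko vs The Overstory: 36–10 for Pachinko.
Pachinko vs Middlemarch: 46–0 for Pachinko.
Pachinko vs Circe: 24–22 for Pachinko.
Pachinko vs Dune: 31–15 for Pachinko.
Pachinko beats every other option head-to-head.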